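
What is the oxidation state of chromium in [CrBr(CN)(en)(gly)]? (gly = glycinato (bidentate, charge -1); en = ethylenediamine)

+3

No counter-ion: the bracketed complex is neutral.
Ligand charges: 1×Br = -1; 1×gly = -1; 1×CN = -1; 1×en neutral; sum -3.
Cr + (-3) = 0 ⇒ Cr is +3.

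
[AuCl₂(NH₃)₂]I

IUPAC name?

diamminedichlorogold(III) iodide

The 1 iodide counter-ion carries a total charge of -1, so each complex ion is 1+.
Ligand charges: 2×chloro (-1 each), 2×ammine (neutral); total -2. So Au + (-2) = 1+, giving Au = +3.
Ligands are named alphabetically: ammine before chloro.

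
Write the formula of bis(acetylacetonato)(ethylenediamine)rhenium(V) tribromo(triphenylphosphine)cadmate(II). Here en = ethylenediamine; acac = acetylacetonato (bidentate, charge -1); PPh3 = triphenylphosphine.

[Re(acac)2(en)][CdBr3(PPh3)]3

Cation [Re…]: ligand charges -2, Re(V) ⇒ ion charge 3+.
Anion [Cd…]: ligand charges -3, Cd(II) ⇒ ion charge 1−.
One 3+ cation requires 3 of the 1− anion.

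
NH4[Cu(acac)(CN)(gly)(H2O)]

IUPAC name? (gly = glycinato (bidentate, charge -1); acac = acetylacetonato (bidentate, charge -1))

The 1 ammonium counter-ion carries a total charge of +1, so each complex ion is 1−.
Ligand charges: 1×aqua (neutral), 1×glycinato (-1 each), 1×acetylacetonato (-1 each), 1×cyano (-1 each); total -3. So Cu + (-3) = 1−, giving Cu = +2.
Ligands are named alphabetically: acetylacetonato before aqua before cyano before glycinato.
The complex ion is anionic, so copper takes the -ate form cuprate(II).

ammonium (acetylacetonato)aquacyano(glycinato)cuprate(II)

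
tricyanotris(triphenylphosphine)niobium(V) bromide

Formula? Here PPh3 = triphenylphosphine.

Ligands: 3 cyano (CN, -1), 3 triphenylphosphine (PPh3, neutral). Ligand charge sum = -3.
With Nb in oxidation state +5, the complex ion is [Nb...]^2+.
Charge balance with bromide (-1) requires 1 complex ion per 2 bromide.

[Nb(CN)3(PPh3)3]Br2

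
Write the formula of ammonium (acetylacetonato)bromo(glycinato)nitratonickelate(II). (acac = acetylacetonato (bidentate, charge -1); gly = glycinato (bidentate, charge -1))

(NH4)2[Ni(acac)Br(gly)(NO3)]

Ligands: 1 nitrato (NO3, -1), 1 acetylacetonato (acac, -1), 1 glycinato (gly, -1), 1 bromo (Br, -1). Ligand charge sum = -4.
With Ni in oxidation state +2, the complex ion is [Ni...]^2−.
Charge balance with ammonium (+1) requires 1 complex ion per 2 ammonium.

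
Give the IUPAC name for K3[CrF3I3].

The 3 potassium counter-ions carry a total charge of +3, so each complex ion is 3−.
Ligand charges: 3×iodo (-1 each), 3×fluoro (-1 each); total -6. So Cr + (-6) = 3−, giving Cr = +3.
The complex ion is anionic, so chromium takes the -ate form chromate(III).

potassium trifluorotriiodochromate(III)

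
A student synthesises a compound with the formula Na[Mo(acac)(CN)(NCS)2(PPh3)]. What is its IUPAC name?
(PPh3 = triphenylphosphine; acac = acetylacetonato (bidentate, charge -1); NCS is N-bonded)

The 1 sodium counter-ion carries a total charge of +1, so each complex ion is 1−.
Ligand charges: 1×triphenylphosphine (neutral), 1×cyano (-1 each), 1×acetylacetonato (-1 each), 2×isothiocyanato (-1 each); total -4. So Mo + (-4) = 1−, giving Mo = +3.
Ligands are named alphabetically: acetylacetonato before cyano before isothiocyanato before triphenylphosphine.
The complex ion is anionic, so molybdenum takes the -ate form molybdate(III).

sodium (acetylacetonato)cyanodiisothiocyanato(triphenylphosphine)molybdate(III)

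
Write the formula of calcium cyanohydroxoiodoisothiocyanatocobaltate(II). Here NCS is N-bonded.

Ligands: 1 hydroxo (OH, -1), 1 isothiocyanato (NCS, -1), 1 iodo (I, -1), 1 cyano (CN, -1). Ligand charge sum = -4.
With Co in oxidation state +2, the complex ion is [Co...]^2−.
Charge balance with calcium (+2) requires 1 complex ion per 1 calcium.

Ca[Co(CN)I(NCS)(OH)]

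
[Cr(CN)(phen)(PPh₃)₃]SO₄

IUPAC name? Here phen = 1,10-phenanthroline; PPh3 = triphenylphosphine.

The 1 sulfate counter-ion carries a total charge of -2, so each complex ion is 2+.
Ligand charges: 1×1,10-phenanthroline (neutral), 3×triphenylphosphine (neutral), 1×cyano (-1 each); total -1. So Cr + (-1) = 2+, giving Cr = +3.
Ligands are named alphabetically: cyano before phenanthroline before triphenylphosphine.

cyano(1,10-phenanthroline)tris(triphenylphosphine)chromium(III) sulfate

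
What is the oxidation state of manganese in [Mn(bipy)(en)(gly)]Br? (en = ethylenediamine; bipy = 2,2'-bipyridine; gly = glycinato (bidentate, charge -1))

1 bromide outside the brackets (-1 each) → the complex ion is 1+.
Ligand charges: 1×en neutral; 1×bipy neutral; 1×gly = -1; sum -1.
Mn + (-1) = 1+ ⇒ Mn is +2.

+2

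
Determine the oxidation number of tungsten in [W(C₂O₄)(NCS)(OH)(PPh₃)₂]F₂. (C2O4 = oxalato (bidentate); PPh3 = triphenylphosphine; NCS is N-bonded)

2 fluoride outside the brackets (-1 each) → the complex ion is 2+.
Ligand charges: 1×C2O4 = -2; 1×OH = -1; 2×PPh3 neutral; 1×NCS = -1; sum -4.
W + (-4) = 2+ ⇒ W is +6.

+6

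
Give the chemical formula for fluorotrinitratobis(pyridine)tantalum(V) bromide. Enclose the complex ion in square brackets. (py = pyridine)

Ligands: 2 pyridine (py, neutral), 1 fluoro (F, -1), 3 nitrato (NO3, -1). Ligand charge sum = -4.
Charge balance with bromide (-1) requires 1 complex ion per 1 bromide.

[TaF(NO3)3(py)2]Br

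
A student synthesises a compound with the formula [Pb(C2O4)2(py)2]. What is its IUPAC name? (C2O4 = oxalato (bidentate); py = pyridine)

dioxalatobis(pyridine)lead(IV)

There is no counter-ion, so the complex is neutral overall.
Ligand charges: 2×oxalato (-2 each), 2×pyridine (neutral); total -4. So Pb + (-4) = 0, giving Pb = +4.
Ligands are named alphabetically: oxalato before pyridine.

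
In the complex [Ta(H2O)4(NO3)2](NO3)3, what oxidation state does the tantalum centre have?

3 nitrate outside the brackets (-1 each) → the complex ion is 3+.
Ligand charges: 4×H2O neutral; 2×NO3 = -2; sum -2.
Ta + (-2) = 3+ ⇒ Ta is +5.

+5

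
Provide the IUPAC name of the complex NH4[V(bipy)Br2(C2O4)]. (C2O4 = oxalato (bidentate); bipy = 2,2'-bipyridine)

The 1 ammonium counter-ion carries a total charge of +1, so each complex ion is 1−.
Ligand charges: 1×oxalato (-2 each), 2×bromo (-1 each), 1×2,2'-bipyridine (neutral); total -4. So V + (-4) = 1−, giving V = +3.
Ligands are named alphabetically: bipyridine before bromo before oxalato.
The complex ion is anionic, so vanadium takes the -ate form vanadate(III).

ammonium (2,2'-bipyridine)dibromooxalatovanadate(III)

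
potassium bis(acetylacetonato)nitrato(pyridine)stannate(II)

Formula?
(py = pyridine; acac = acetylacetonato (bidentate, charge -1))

Ligands: 1 nitrato (NO3, -1), 1 pyridine (py, neutral), 2 acetylacetonato (acac, -1). Ligand charge sum = -3.
With Sn in oxidation state +2, the complex ion is [Sn...]^1−.
Charge balance with potassium (+1) requires 1 complex ion per 1 potassium.

K[Sn(acac)2(NO3)(py)]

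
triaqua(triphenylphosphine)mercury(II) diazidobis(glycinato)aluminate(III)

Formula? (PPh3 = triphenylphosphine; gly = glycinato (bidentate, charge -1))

[Hg(H2O)3(PPh3)][Al(gly)2(N3)2]2

Cation [Hg…]: ligand charges 0, Hg(II) ⇒ ion charge 2+.
Anion [Al…]: ligand charges -4, Al(III) ⇒ ion charge 1−.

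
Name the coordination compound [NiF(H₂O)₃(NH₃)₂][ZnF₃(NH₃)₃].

diamminetriaquafluoronickel(II) triamminetrifluorozincate(II)

Zinc is always +2 in its complexes; the anion's ligand charges sum to -3, so the complex anion is 1−.
A 1:1 salt means the cation carries the equal and opposite charge, 1+.
Cation: ligand charges sum to -1; for the ion to be 1+, Ni = +2.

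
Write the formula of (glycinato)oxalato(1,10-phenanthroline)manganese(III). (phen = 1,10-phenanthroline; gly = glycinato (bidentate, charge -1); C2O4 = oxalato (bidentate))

[Mn(C2O4)(gly)(phen)]

Ligands: 1 1,10-phenanthroline (phen, neutral), 1 glycinato (gly, -1), 1 oxalato (C2O4, -2). Ligand charge sum = -3.
With Mn in oxidation state +3, the complex ion is [Mn...].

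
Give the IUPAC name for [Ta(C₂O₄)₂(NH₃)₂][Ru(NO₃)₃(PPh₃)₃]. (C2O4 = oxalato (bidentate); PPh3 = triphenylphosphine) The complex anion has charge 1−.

diamminedioxalatotantalum(V) trinitratotris(triphenylphosphine)ruthenate(II)

Both ions are complex: the cation is named first with the plain metal name, the anion second with the -ate form; each ion's ligands are alphabetised independently.
The complex anion is given as 1−; its ligand charges sum to -3, so Ru = +2.
A 1:1 salt means the cation carries the equal and opposite charge, 1+.
Cation: ligand charges sum to -4; for the ion to be 1+, Ta = +5.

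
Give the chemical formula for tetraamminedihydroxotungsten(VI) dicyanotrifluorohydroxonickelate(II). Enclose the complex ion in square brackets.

Cation [W…]: ligand charges -2, W(VI) ⇒ ion charge 4+.
Anion [Ni…]: ligand charges -6, Ni(II) ⇒ ion charge 4−.

[W(NH3)4(OH)2][Ni(CN)2F3(OH)]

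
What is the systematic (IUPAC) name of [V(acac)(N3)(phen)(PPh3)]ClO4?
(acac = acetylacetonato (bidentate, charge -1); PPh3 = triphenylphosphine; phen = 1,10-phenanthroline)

(acetylacetonato)azido(1,10-phenanthroline)(triphenylphosphine)vanadium(III) perchlorate

The 1 perchlorate counter-ion carries a total charge of -1, so each complex ion is 1+.
Ligand charges: 1×acetylacetonato (-1 each), 1×azido (-1 each), 1×triphenylphosphine (neutral), 1×1,10-phenanthroline (neutral); total -2. So V + (-2) = 1+, giving V = +3.
Ligands are named alphabetically: acetylacetonato before azido before phenanthroline before triphenylphosphine.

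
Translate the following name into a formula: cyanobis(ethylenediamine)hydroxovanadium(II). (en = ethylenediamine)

[V(CN)(en)2(OH)]

Ligands: 2 ethylenediamine (en, neutral), 1 hydroxo (OH, -1), 1 cyano (CN, -1). Ligand charge sum = -2.
With V in oxidation state +2, the complex ion is [V...].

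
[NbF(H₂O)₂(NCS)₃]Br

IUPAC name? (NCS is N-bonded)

diaquafluorotriisothiocyanatoniobium(V) bromide

The 1 bromide counter-ion carries a total charge of -1, so each complex ion is 1+.
Ligand charges: 3×isothiocyanato (-1 each), 1×fluoro (-1 each), 2×aqua (neutral); total -4. So Nb + (-4) = 1+, giving Nb = +5.
Ligands are named alphabetically: aqua before fluoro before isothiocyanato.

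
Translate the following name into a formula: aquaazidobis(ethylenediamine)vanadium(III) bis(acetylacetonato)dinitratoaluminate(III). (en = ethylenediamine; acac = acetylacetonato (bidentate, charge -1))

Cation [V…]: ligand charges -1, V(III) ⇒ ion charge 2+.
Anion [Al…]: ligand charges -4, Al(III) ⇒ ion charge 1−.
One 2+ cation requires 2 of the 1− anion.

[V(en)2(H2O)(N3)][Al(acac)2(NO3)2]2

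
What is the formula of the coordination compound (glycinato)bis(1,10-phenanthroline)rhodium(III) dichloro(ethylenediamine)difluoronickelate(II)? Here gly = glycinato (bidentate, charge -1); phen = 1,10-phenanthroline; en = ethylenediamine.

[Rh(gly)(phen)2][NiCl2(en)F2]

Cation [Rh…]: ligand charges -1, Rh(III) ⇒ ion charge 2+.
Anion [Ni…]: ligand charges -4, Ni(II) ⇒ ion charge 2−.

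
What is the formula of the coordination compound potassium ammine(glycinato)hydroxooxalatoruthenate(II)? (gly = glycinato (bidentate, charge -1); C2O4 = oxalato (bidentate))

Ligands: 1 ammine (NH3, neutral), 1 hydroxo (OH, -1), 1 glycinato (gly, -1), 1 oxalato (C2O4, -2). Ligand charge sum = -4.
With Ru in oxidation state +2, the complex ion is [Ru...]^2−.
Charge balance with potassium (+1) requires 1 complex ion per 2 potassium.

K2[Ru(C2O4)(gly)(NH3)(OH)]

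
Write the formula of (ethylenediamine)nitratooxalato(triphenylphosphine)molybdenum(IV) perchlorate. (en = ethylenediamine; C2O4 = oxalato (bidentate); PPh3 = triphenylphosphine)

[Mo(C2O4)(en)(NO3)(PPh3)]ClO4

Ligands: 1 ethylenediamine (en, neutral), 1 oxalato (C2O4, -2), 1 nitrato (NO3, -1), 1 triphenylphosphine (PPh3, neutral). Ligand charge sum = -3.
With Mo in oxidation state +4, the complex ion is [Mo...]^1+.
Charge balance with perchlorate (-1) requires 1 complex ion per 1 perchlorate.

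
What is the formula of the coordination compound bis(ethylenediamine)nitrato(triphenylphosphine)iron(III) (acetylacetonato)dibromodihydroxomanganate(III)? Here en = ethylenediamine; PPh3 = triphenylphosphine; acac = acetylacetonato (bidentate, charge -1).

Cation [Fe…]: ligand charges -1, Fe(III) ⇒ ion charge 2+.
Anion [Mn…]: ligand charges -5, Mn(III) ⇒ ion charge 2−.

[Fe(en)2(NO3)(PPh3)][Mn(acac)Br2(OH)2]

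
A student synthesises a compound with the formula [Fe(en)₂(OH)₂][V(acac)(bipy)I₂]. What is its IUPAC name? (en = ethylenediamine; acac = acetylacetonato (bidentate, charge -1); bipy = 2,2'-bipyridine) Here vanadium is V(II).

Both ions are complex: the cation is named first with the plain metal name, the anion second with the -ate form; each ion's ligands are alphabetised independently.
V is given as +2; the anion's ligand charges sum to -3, so the complex anion is 1−.
A 1:1 salt means the cation carries the equal and opposite charge, 1+.
Cation: ligand charges sum to -2; for the ion to be 1+, Fe = +3.

bis(ethylenediamine)dihydroxoiron(III) (acetylacetonato)(2,2'-bipyridine)diiodovanadate(II)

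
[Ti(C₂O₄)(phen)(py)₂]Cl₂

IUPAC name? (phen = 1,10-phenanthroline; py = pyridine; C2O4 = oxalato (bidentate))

oxalato(1,10-phenanthroline)bis(pyridine)titanium(IV) chloride

The 2 chloride counter-ions carry a total charge of -2, so each complex ion is 2+.
Ligand charges: 1×1,10-phenanthroline (neutral), 2×pyridine (neutral), 1×oxalato (-2 each); total -2. So Ti + (-2) = 2+, giving Ti = +4.
Ligands are named alphabetically: oxalato before phenanthroline before pyridine.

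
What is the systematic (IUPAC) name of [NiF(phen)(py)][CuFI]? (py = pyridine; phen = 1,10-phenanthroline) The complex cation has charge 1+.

Both ions are complex: the cation is named first with the plain metal name, the anion second with the -ate form; each ion's ligands are alphabetised independently.
The complex cation is given as 1+; its ligand charges sum to -1, so Ni = +2.
A 1:1 salt means the anion carries the equal and opposite charge, 1−.
Anion: ligand charges sum to -2; for the ion to be 1−, Cu = +1.

fluoro(1,10-phenanthroline)(pyridine)nickel(II) fluoroiodocuprate(I)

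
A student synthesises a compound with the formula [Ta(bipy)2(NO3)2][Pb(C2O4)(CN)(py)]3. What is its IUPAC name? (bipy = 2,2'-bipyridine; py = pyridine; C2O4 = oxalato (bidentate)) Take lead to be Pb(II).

Pb is given as +2; the anion's ligand charges sum to -3, so the complex anion is 1−.
With 3 anions per cation, the cation must be 3×1 = 3+.
Cation: ligand charges sum to -2; for the ion to be 3+, Ta = +5.

bis(2,2'-bipyridine)dinitratotantalum(V) cyanooxalato(pyridine)plumbate(II)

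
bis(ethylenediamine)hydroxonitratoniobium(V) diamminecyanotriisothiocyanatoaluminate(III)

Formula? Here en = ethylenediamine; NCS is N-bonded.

[Nb(en)2(NO3)(OH)][Al(CN)(NCS)3(NH3)2]3

Cation [Nb…]: ligand charges -2, Nb(V) ⇒ ion charge 3+.
Anion [Al…]: ligand charges -4, Al(III) ⇒ ion charge 1−.
One 3+ cation requires 3 of the 1− anion.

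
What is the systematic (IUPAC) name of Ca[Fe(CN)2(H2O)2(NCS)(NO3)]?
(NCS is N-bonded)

The 1 calcium counter-ion carries a total charge of +2, so each complex ion is 2−.
Ligand charges: 2×aqua (neutral), 1×isothiocyanato (-1 each), 2×cyano (-1 each), 1×nitrato (-1 each); total -4. So Fe + (-4) = 2−, giving Fe = +2.
Ligands are named alphabetically: aqua before cyano before isothiocyanato before nitrato.
The complex ion is anionic, so iron takes the -ate form ferrate(II).

calcium diaquadicyanoisothiocyanatonitratoferrate(II)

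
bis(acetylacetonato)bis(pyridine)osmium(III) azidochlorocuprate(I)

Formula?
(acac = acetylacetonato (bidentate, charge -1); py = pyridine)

Cation [Os…]: ligand charges -2, Os(III) ⇒ ion charge 1+.
Anion [Cu…]: ligand charges -2, Cu(I) ⇒ ion charge 1−.

[Os(acac)2(py)2][CuCl(N3)]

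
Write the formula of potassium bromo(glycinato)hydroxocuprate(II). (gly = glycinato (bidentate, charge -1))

Ligands: 1 bromo (Br, -1), 1 hydroxo (OH, -1), 1 glycinato (gly, -1). Ligand charge sum = -3.
Charge balance with potassium (+1) requires 1 complex ion per 1 potassium.

K[CuBr(gly)(OH)]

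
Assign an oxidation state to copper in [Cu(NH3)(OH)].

No counter-ion: the bracketed complex is neutral.
Ligand charges: 1×OH = -1; 1×NH3 neutral; sum -1.
Cu + (-1) = 0 ⇒ Cu is +1.

+1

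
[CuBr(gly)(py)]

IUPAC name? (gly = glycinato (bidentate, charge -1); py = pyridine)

bromo(glycinato)(pyridine)copper(II)

There is no counter-ion, so the complex is neutral overall.
Ligand charges: 1×glycinato (-1 each), 1×bromo (-1 each), 1×pyridine (neutral); total -2. So Cu + (-2) = 0, giving Cu = +2.
Ligands are named alphabetically: bromo before glycinato before pyridine.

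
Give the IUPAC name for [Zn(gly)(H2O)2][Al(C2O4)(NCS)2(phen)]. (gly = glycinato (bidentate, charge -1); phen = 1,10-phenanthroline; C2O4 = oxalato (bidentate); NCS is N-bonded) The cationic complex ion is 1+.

diaqua(glycinato)zinc(II) diisothiocyanatooxalato(1,10-phenanthroline)aluminate(III)

Both ions are complex: the cation is named first with the plain metal name, the anion second with the -ate form; each ion's ligands are alphabetised independently.
The complex cation is given as 1+; its ligand charges sum to -1, so Zn = +2.
A 1:1 salt means the anion carries the equal and opposite charge, 1−.
Anion: ligand charges sum to -4; for the ion to be 1−, Al = +3.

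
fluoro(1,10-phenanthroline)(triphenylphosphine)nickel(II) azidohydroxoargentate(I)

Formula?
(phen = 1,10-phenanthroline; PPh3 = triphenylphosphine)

[NiF(phen)(PPh3)][Ag(N3)(OH)]

Cation [Ni…]: ligand charges -1, Ni(II) ⇒ ion charge 1+.
Anion [Ag…]: ligand charges -2, Ag(I) ⇒ ion charge 1−.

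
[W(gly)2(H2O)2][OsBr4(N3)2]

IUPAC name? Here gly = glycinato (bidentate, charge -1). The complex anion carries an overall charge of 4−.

diaquabis(glycinato)tungsten(VI) diazidotetrabromoosmate(II)

Both ions are complex: the cation is named first with the plain metal name, the anion second with the -ate form; each ion's ligands are alphabetised independently.
The complex anion is given as 4−; its ligand charges sum to -6, so Os = +2.
A 1:1 salt means the cation carries the equal and opposite charge, 4+.
Cation: ligand charges sum to -2; for the ion to be 4+, W = +6.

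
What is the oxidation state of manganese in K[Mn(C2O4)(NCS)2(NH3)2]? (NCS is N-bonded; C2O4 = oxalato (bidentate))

1 potassium outside the brackets (+1 each) → the complex ion is 1−.
Ligand charges: 2×NH3 neutral; 2×NCS = -2; 1×C2O4 = -2; sum -4.
Mn + (-4) = 1− ⇒ Mn is +3.

+3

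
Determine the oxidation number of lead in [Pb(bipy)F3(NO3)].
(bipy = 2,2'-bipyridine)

+4

No counter-ion: the bracketed complex is neutral.
Ligand charges: 1×NO3 = -1; 3×F = -3; 1×bipy neutral; sum -4.
Pb + (-4) = 0 ⇒ Pb is +4.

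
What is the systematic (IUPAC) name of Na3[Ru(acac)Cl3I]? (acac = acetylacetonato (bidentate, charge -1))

sodium (acetylacetonato)trichloroiodoruthenate(II)

The 3 sodium counter-ions carry a total charge of +3, so each complex ion is 3−.
Ligand charges: 1×iodo (-1 each), 3×chloro (-1 each), 1×acetylacetonato (-1 each); total -5. So Ru + (-5) = 3−, giving Ru = +2.
Ligands are named alphabetically: acetylacetonato before chloro before iodo.
The complex ion is anionic, so ruthenium takes the -ate form ruthenate(II).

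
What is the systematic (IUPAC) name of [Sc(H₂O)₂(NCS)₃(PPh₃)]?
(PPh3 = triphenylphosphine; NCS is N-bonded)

diaquatriisothiocyanato(triphenylphosphine)scandium(III)

There is no counter-ion, so the complex is neutral overall.
Ligand charges: 1×triphenylphosphine (neutral), 2×aqua (neutral), 3×isothiocyanato (-1 each); total -3. So Sc + (-3) = 0, giving Sc = +3.
Ligands are named alphabetically: aqua before isothiocyanato before triphenylphosphine.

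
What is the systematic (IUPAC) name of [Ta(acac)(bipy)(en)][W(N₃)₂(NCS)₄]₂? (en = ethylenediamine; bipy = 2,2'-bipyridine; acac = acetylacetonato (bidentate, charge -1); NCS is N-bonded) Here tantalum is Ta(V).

Both ions are complex: the cation is named first with the plain metal name, the anion second with the -ate form; each ion's ligands are alphabetised independently.
Ta is given as +5; the cation's ligand charges sum to -1, so the complex cation is 4+.
With 2 anions per cation, each anion must be 4/2 = 2−.
Anion: ligand charges sum to -6; for the ion to be 2−, W = +4.

(acetylacetonato)(2,2'-bipyridine)(ethylenediamine)tantalum(V) diazidotetraisothiocyanatotungstate(IV)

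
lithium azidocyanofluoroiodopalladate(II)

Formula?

Ligands: 1 cyano (CN, -1), 1 iodo (I, -1), 1 fluoro (F, -1), 1 azido (N3, -1). Ligand charge sum = -4.
With Pd in oxidation state +2, the complex ion is [Pd...]^2−.
Charge balance with lithium (+1) requires 1 complex ion per 2 lithium.

Li2[Pd(CN)FI(N3)]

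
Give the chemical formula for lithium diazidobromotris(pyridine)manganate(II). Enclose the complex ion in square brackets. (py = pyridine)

Ligands: 1 bromo (Br, -1), 3 pyridine (py, neutral), 2 azido (N3, -1). Ligand charge sum = -3.
With Mn in oxidation state +2, the complex ion is [Mn...]^1−.
Charge balance with lithium (+1) requires 1 complex ion per 1 lithium.

Li[MnBr(N3)2(py)3]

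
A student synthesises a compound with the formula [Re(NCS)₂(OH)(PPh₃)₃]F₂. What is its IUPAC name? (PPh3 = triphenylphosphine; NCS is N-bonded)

hydroxodiisothiocyanatotris(triphenylphosphine)rhenium(V) fluoride

The 2 fluoride counter-ions carry a total charge of -2, so each complex ion is 2+.
Ligand charges: 1×hydroxo (-1 each), 3×triphenylphosphine (neutral), 2×isothiocyanato (-1 each); total -3. So Re + (-3) = 2+, giving Re = +5.
Ligands are named alphabetically: hydroxo before isothiocyanato before triphenylphosphine.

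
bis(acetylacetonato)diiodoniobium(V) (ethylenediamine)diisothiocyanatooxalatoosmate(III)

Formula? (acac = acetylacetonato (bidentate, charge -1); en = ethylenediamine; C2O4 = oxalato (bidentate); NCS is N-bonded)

[Nb(acac)2I2][Os(C2O4)(en)(NCS)2]

Cation [Nb…]: ligand charges -4, Nb(V) ⇒ ion charge 1+.
Anion [Os…]: ligand charges -4, Os(III) ⇒ ion charge 1−.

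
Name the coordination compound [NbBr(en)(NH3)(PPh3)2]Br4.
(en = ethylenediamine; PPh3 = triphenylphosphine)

amminebromo(ethylenediamine)bis(triphenylphosphine)niobium(V) bromide

The 4 bromide counter-ions carry a total charge of -4, so each complex ion is 4+.
Ligand charges: 1×ethylenediamine (neutral), 1×bromo (-1 each), 1×ammine (neutral), 2×triphenylphosphine (neutral); total -1. So Nb + (-1) = 4+, giving Nb = +5.
Ligands are named alphabetically: ammine before bromo before ethylenediamine before triphenylphosphine.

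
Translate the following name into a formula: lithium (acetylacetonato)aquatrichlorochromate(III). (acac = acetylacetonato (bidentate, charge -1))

Li[Cr(acac)Cl3(H2O)]

Ligands: 1 acetylacetonato (acac, -1), 1 aqua (H2O, neutral), 3 chloro (Cl, -1). Ligand charge sum = -4.
With Cr in oxidation state +3, the complex ion is [Cr...]^1−.
Charge balance with lithium (+1) requires 1 complex ion per 1 lithium.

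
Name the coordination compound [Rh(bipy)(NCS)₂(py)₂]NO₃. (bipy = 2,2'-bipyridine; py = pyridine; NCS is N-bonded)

The 1 nitrate counter-ion carries a total charge of -1, so each complex ion is 1+.
Ligand charges: 1×2,2'-bipyridine (neutral), 2×pyridine (neutral), 2×isothiocyanato (-1 each); total -2. So Rh + (-2) = 1+, giving Rh = +3.
Ligands are named alphabetically: bipyridine before isothiocyanato before pyridine.

(2,2'-bipyridine)diisothiocyanatobis(pyridine)rhodium(III) nitrate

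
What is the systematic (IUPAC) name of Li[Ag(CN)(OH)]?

The 1 lithium counter-ion carries a total charge of +1, so each complex ion is 1−.
Ligand charges: 1×cyano (-1 each), 1×hydroxo (-1 each); total -2. So Ag + (-2) = 1−, giving Ag = +1.
The complex ion is anionic, so silver takes the -ate form argentate(I).

lithium cyanohydroxoargentate(I)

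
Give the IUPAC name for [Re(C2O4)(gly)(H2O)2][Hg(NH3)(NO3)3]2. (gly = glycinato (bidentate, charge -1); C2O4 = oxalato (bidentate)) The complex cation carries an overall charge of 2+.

Both ions are complex: the cation is named first with the plain metal name, the anion second with the -ate form; each ion's ligands are alphabetised independently.
The complex cation is given as 2+; its ligand charges sum to -3, so Re = +5.
With 2 anions per cation, each anion must be 2/2 = 1−.
Anion: ligand charges sum to -3; for the ion to be 1−, Hg = +2.

diaqua(glycinato)oxalatorhenium(V) amminetrinitratomercurate(II)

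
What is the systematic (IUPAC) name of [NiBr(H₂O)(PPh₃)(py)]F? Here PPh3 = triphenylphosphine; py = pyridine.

The 1 fluoride counter-ion carries a total charge of -1, so each complex ion is 1+.
Ligand charges: 1×bromo (-1 each), 1×triphenylphosphine (neutral), 1×pyridine (neutral), 1×aqua (neutral); total -1. So Ni + (-1) = 1+, giving Ni = +2.
Ligands are named alphabetically: aqua before bromo before pyridine before triphenylphosphine.

aquabromo(pyridine)(triphenylphosphine)nickel(II) fluoride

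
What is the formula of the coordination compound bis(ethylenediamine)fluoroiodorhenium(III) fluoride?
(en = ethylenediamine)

Ligands: 2 ethylenediamine (en, neutral), 1 iodo (I, -1), 1 fluoro (F, -1). Ligand charge sum = -2.
Charge balance with fluoride (-1) requires 1 complex ion per 1 fluoride.

[Re(en)2FI]F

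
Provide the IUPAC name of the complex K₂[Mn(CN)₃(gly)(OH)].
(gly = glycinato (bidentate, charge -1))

potassium tricyano(glycinato)hydroxomanganate(III)

The 2 potassium counter-ions carry a total charge of +2, so each complex ion is 2−.
Ligand charges: 1×glycinato (-1 each), 3×cyano (-1 each), 1×hydroxo (-1 each); total -5. So Mn + (-5) = 2−, giving Mn = +3.
Ligands are named alphabetically: cyano before glycinato before hydroxo.
The complex ion is anionic, so manganese takes the -ate form manganate(III).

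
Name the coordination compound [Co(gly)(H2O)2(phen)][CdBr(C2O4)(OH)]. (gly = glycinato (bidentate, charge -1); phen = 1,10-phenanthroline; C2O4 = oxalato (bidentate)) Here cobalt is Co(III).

Co is given as +3; the cation's ligand charges sum to -1, so the complex cation is 2+.
A 1:1 salt means the anion carries the equal and opposite charge, 2−.
Anion: ligand charges sum to -4; for the ion to be 2−, Cd = +2.

diaqua(glycinato)(1,10-phenanthroline)cobalt(III) bromohydroxooxalatocadmate(II)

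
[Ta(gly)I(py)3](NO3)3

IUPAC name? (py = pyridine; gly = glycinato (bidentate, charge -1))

The 3 nitrate counter-ions carry a total charge of -3, so each complex ion is 3+.
Ligand charges: 3×pyridine (neutral), 1×iodo (-1 each), 1×glycinato (-1 each); total -2. So Ta + (-2) = 3+, giving Ta = +5.
Ligands are named alphabetically: glycinato before iodo before pyridine.

(glycinato)iodotris(pyridine)tantalum(V) nitrate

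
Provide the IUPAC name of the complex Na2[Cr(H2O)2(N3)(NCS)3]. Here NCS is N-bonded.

The 2 sodium counter-ions carry a total charge of +2, so each complex ion is 2−.
Ligand charges: 2×aqua (neutral), 3×isothiocyanato (-1 each), 1×azido (-1 each); total -4. So Cr + (-4) = 2−, giving Cr = +2.
Ligands are named alphabetically: aqua before azido before isothiocyanato.
The complex ion is anionic, so chromium takes the -ate form chromate(II).

sodium diaquaazidotriisothiocyanatochromate(II)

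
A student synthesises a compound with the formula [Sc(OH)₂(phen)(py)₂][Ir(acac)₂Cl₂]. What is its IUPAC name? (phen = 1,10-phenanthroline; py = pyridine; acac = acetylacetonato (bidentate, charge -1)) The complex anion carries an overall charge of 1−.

Both ions are complex: the cation is named first with the plain metal name, the anion second with the -ate form; each ion's ligands are alphabetised independently.
The complex anion is given as 1−; its ligand charges sum to -4, so Ir = +3.
A 1:1 salt means the cation carries the equal and opposite charge, 1+.
Cation: ligand charges sum to -2; for the ion to be 1+, Sc = +3.

dihydroxo(1,10-phenanthroline)bis(pyridine)scandium(III) bis(acetylacetonato)dichloroiridate(III)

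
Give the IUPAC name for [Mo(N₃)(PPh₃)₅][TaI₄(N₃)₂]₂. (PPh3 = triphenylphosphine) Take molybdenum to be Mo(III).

azidopentakis(triphenylphosphine)molybdenum(III) diazidotetraiodotantalate(V)

Both ions are complex: the cation is named first with the plain metal name, the anion second with the -ate form; each ion's ligands are alphabetised independently.
Mo is given as +3; the cation's ligand charges sum to -1, so the complex cation is 2+.
With 2 anions per cation, each anion must be 2/2 = 1−.
Anion: ligand charges sum to -6; for the ion to be 1−, Ta = +5.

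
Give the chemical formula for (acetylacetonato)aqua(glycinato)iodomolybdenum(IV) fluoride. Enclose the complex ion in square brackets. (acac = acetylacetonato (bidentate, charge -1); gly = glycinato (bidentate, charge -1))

[Mo(acac)(gly)(H2O)I]F

Ligands: 1 aqua (H2O, neutral), 1 acetylacetonato (acac, -1), 1 glycinato (gly, -1), 1 iodo (I, -1). Ligand charge sum = -3.
Charge balance with fluoride (-1) requires 1 complex ion per 1 fluoride.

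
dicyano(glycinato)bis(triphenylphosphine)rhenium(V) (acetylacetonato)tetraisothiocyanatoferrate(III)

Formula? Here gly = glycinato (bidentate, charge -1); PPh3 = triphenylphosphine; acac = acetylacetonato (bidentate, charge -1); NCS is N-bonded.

Cation [Re…]: ligand charges -3, Re(V) ⇒ ion charge 2+.
Anion [Fe…]: ligand charges -5, Fe(III) ⇒ ion charge 2−.
One 2+ cation balances one 2− anion.

[Re(CN)2(gly)(PPh3)2][Fe(acac)(NCS)4]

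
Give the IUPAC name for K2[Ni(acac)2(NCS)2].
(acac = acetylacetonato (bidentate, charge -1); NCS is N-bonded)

potassium bis(acetylacetonato)diisothiocyanatonickelate(II)

The 2 potassium counter-ions carry a total charge of +2, so each complex ion is 2−.
Ligand charges: 2×acetylacetonato (-1 each), 2×isothiocyanato (-1 each); total -4. So Ni + (-4) = 2−, giving Ni = +2.
The complex ion is anionic, so nickel takes the -ate form nickelate(II).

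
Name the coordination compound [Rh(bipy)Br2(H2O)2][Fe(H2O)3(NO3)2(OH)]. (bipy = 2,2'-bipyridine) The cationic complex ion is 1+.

diaqua(2,2'-bipyridine)dibromorhodium(III) triaquahydroxodinitratoferrate(II)

Both ions are complex: the cation is named first with the plain metal name, the anion second with the -ate form; each ion's ligands are alphabetised independently.
The complex cation is given as 1+; its ligand charges sum to -2, so Rh = +3.
A 1:1 salt means the anion carries the equal and opposite charge, 1−.
Anion: ligand charges sum to -3; for the ion to be 1−, Fe = +2.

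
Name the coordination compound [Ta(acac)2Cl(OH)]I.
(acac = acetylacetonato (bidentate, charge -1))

bis(acetylacetonato)chlorohydroxotantalum(V) iodide

The 1 iodide counter-ion carries a total charge of -1, so each complex ion is 1+.
Ligand charges: 2×acetylacetonato (-1 each), 1×chloro (-1 each), 1×hydroxo (-1 each); total -4. So Ta + (-4) = 1+, giving Ta = +5.
Ligands are named alphabetically: acetylacetonato before chloro before hydroxo.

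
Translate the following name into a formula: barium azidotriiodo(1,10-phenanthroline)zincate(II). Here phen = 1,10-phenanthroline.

Ba[ZnI3(N3)(phen)]

Ligands: 1 azido (N3, -1), 3 iodo (I, -1), 1 1,10-phenanthroline (phen, neutral). Ligand charge sum = -4.
Charge balance with barium (+2) requires 1 complex ion per 1 barium.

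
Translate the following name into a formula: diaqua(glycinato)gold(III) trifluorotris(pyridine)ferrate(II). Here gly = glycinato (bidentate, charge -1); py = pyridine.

[Au(gly)(H2O)2][FeF3(py)3]2

Cation [Au…]: ligand charges -1, Au(III) ⇒ ion charge 2+.
Anion [Fe…]: ligand charges -3, Fe(II) ⇒ ion charge 1−.
One 2+ cation requires 2 of the 1− anion.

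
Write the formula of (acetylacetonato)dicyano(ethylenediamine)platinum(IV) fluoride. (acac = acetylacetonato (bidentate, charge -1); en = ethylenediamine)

[Pt(acac)(CN)2(en)]F

Ligands: 1 acetylacetonato (acac, -1), 1 ethylenediamine (en, neutral), 2 cyano (CN, -1). Ligand charge sum = -3.
Charge balance with fluoride (-1) requires 1 complex ion per 1 fluoride.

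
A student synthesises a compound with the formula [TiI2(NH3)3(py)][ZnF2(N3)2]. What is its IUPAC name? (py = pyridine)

Both ions are complex: the cation is named first with the plain metal name, the anion second with the -ate form; each ion's ligands are alphabetised independently.
Zinc is always +2 in its complexes; the anion's ligand charges sum to -4, so the complex anion is 2−.
A 1:1 salt means the cation carries the equal and opposite charge, 2+.
Cation: ligand charges sum to -2; for the ion to be 2+, Ti = +4.

triamminediiodo(pyridine)titanium(IV) diazidodifluorozincate(II)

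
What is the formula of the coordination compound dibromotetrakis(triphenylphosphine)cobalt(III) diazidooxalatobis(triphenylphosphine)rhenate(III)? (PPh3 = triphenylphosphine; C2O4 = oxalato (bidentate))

Cation [Co…]: ligand charges -2, Co(III) ⇒ ion charge 1+.
Anion [Re…]: ligand charges -4, Re(III) ⇒ ion charge 1−.
One 1+ cation balances one 1− anion.

[CoBr2(PPh3)4][Re(C2O4)(N3)2(PPh3)2]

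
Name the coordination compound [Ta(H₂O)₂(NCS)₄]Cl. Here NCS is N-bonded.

The 1 chloride counter-ion carries a total charge of -1, so each complex ion is 1+.
Ligand charges: 2×aqua (neutral), 4×isothiocyanato (-1 each); total -4. So Ta + (-4) = 1+, giving Ta = +5.
Ligands are named alphabetically: aqua before isothiocyanato.

diaquatetraisothiocyanatotantalum(V) chloride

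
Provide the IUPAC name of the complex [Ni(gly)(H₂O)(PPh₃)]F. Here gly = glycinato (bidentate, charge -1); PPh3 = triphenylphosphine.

aqua(glycinato)(triphenylphosphine)nickel(II) fluoride

The 1 fluoride counter-ion carries a total charge of -1, so each complex ion is 1+.
Ligand charges: 1×aqua (neutral), 1×glycinato (-1 each), 1×triphenylphosphine (neutral); total -1. So Ni + (-1) = 1+, giving Ni = +2.
Ligands are named alphabetically: aqua before glycinato before triphenylphosphine.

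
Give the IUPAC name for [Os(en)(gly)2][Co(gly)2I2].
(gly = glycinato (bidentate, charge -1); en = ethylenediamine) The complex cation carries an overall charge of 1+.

Both ions are complex: the cation is named first with the plain metal name, the anion second with the -ate form; each ion's ligands are alphabetised independently.
The complex cation is given as 1+; its ligand charges sum to -2, so Os = +3.
A 1:1 salt means the anion carries the equal and opposite charge, 1−.
Anion: ligand charges sum to -4; for the ion to be 1−, Co = +3.

(ethylenediamine)bis(glycinato)osmium(III) bis(glycinato)diiodocobaltate(III)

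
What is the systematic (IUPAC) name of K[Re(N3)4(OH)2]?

The 1 potassium counter-ion carries a total charge of +1, so each complex ion is 1−.
Ligand charges: 2×hydroxo (-1 each), 4×azido (-1 each); total -6. So Re + (-6) = 1−, giving Re = +5.
Ligands are named alphabetically: azido before hydroxo.
The complex ion is anionic, so rhenium takes the -ate form rhenate(V).

potassium tetraazidodihydroxorhenate(V)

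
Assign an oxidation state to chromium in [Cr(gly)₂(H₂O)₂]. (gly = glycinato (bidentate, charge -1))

No counter-ion: the bracketed complex is neutral.
Ligand charges: 2×H2O neutral; 2×gly = -2; sum -2.
Cr + (-2) = 0 ⇒ Cr is +2.

+2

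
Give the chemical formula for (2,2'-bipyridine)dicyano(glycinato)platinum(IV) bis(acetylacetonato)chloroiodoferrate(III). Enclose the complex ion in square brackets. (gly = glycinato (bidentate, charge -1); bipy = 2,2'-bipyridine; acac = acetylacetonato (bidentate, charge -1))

[Pt(bipy)(CN)2(gly)][Fe(acac)2ClI]

Cation [Pt…]: ligand charges -3, Pt(IV) ⇒ ion charge 1+.
Anion [Fe…]: ligand charges -4, Fe(III) ⇒ ion charge 1−.
One 1+ cation balances one 1− anion.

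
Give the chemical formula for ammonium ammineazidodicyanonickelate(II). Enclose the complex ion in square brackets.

Ligands: 1 azido (N3, -1), 2 cyano (CN, -1), 1 ammine (NH3, neutral). Ligand charge sum = -3.
Charge balance with ammonium (+1) requires 1 complex ion per 1 ammonium.

NH4[Ni(CN)2(N3)(NH3)]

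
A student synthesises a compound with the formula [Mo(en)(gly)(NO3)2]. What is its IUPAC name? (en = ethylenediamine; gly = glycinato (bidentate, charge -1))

(ethylenediamine)(glycinato)dinitratomolybdenum(III)

There is no counter-ion, so the complex is neutral overall.
Ligand charges: 1×ethylenediamine (neutral), 1×glycinato (-1 each), 2×nitrato (-1 each); total -3. So Mo + (-3) = 0, giving Mo = +3.
Ligands are named alphabetically: ethylenediamine before glycinato before nitrato.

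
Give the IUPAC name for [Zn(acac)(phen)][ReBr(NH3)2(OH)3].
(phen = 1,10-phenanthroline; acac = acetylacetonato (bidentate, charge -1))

Both ions are complex: the cation is named first with the plain metal name, the anion second with the -ate form; each ion's ligands are alphabetised independently.
Zinc is always +2 in its complexes; the cation's ligand charges sum to -1, so the complex cation is 1+.
A 1:1 salt means the anion carries the equal and opposite charge, 1−.
Anion: ligand charges sum to -4; for the ion to be 1−, Re = +3.

(acetylacetonato)(1,10-phenanthroline)zinc(II) diamminebromotrihydroxorhenate(III)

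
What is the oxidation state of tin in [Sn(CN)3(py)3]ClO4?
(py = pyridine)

1 perchlorate outside the brackets (-1 each) → the complex ion is 1+.
Ligand charges: 3×CN = -3; 3×py neutral; sum -3.
Sn + (-3) = 1+ ⇒ Sn is +4.

+4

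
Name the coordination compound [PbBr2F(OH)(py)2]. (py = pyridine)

There is no counter-ion, so the complex is neutral overall.
Ligand charges: 2×bromo (-1 each), 1×hydroxo (-1 each), 1×fluoro (-1 each), 2×pyridine (neutral); total -4. So Pb + (-4) = 0, giving Pb = +4.
Ligands are named alphabetically: bromo before fluoro before hydroxo before pyridine.

dibromofluorohydroxobis(pyridine)lead(IV)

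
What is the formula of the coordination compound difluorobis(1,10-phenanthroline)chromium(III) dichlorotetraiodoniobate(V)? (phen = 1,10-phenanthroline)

[CrF2(phen)2][NbCl2I4]

Cation [Cr…]: ligand charges -2, Cr(III) ⇒ ion charge 1+.
Anion [Nb…]: ligand charges -6, Nb(V) ⇒ ion charge 1−.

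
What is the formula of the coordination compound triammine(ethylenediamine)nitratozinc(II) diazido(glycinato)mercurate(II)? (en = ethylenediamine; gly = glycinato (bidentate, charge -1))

Cation [Zn…]: ligand charges -1, Zn(II) ⇒ ion charge 1+.
Anion [Hg…]: ligand charges -3, Hg(II) ⇒ ion charge 1−.
One 1+ cation balances one 1− anion.

[Zn(en)(NH3)3(NO3)][Hg(gly)(N3)2]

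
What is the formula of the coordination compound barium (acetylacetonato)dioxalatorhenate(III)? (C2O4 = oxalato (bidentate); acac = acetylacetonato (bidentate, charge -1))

Ba[Re(acac)(C2O4)2]

Ligands: 2 oxalato (C2O4, -2), 1 acetylacetonato (acac, -1). Ligand charge sum = -5.
Charge balance with barium (+2) requires 1 complex ion per 1 barium.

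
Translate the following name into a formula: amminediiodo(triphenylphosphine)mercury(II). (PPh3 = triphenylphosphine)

Ligands: 1 ammine (NH3, neutral), 1 triphenylphosphine (PPh3, neutral), 2 iodo (I, -1). Ligand charge sum = -2.
With Hg in oxidation state +2, the complex ion is [Hg...].

[HgI2(NH3)(PPh3)]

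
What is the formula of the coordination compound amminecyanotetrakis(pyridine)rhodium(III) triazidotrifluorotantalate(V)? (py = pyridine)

[Rh(CN)(NH3)(py)4][TaF3(N3)3]2

Cation [Rh…]: ligand charges -1, Rh(III) ⇒ ion charge 2+.
Anion [Ta…]: ligand charges -6, Ta(V) ⇒ ion charge 1−.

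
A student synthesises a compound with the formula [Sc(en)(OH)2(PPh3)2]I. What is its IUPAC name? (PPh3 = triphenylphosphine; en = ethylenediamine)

(ethylenediamine)dihydroxobis(triphenylphosphine)scandium(III) iodide

The 1 iodide counter-ion carries a total charge of -1, so each complex ion is 1+.
Ligand charges: 2×triphenylphosphine (neutral), 1×ethylenediamine (neutral), 2×hydroxo (-1 each); total -2. So Sc + (-2) = 1+, giving Sc = +3.
Ligands are named alphabetically: ethylenediamine before hydroxo before triphenylphosphine.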